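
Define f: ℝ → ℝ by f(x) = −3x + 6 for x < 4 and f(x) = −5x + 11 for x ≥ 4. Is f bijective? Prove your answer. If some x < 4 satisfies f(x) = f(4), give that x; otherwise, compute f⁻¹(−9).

4

Both pieces are strictly decreasing (slopes −3 and −5), so each is injective on its own interval.
The left piece maps (−∞, 4) onto (−6, ∞); the right piece maps [4, ∞) onto (−∞, −9].
The images leave a gap (−6 has no preimage), so f is not surjective, hence not bijective.
Because the two images are disjoint, no x < 4 has f(x) = f(4), so we compute f⁻¹(−9): −9 lies in (−∞, −9], so solve −5x + 11 = −9: x = (−9 − 11)/(−5) = 4.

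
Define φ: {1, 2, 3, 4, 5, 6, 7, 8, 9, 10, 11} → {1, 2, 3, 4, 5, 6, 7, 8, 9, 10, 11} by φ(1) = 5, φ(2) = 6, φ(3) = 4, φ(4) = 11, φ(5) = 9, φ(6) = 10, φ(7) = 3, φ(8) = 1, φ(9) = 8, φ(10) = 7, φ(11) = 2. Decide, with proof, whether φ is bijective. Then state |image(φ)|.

11

The values 5, 6, 4, 11, 9, 10, 3, 1, 8, 7, 2 are a permutation of {1, 2, 3, 4, 5, 6, 7, 8, 9, 10, 11}: each element appears exactly once.
So φ is injective and surjective, hence bijective.
The image of φ is {1, 2, 3, 4, 5, 6, 7, 8, 9, 10, 11}, which has 11 elements.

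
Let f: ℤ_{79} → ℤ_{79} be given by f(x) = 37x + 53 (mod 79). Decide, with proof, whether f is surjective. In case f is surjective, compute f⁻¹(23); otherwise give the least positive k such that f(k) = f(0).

12

By definition, surjectivity means every element of the codomain has a preimage under f.
Since gcd(37, 79) = 1, 37 is invertible modulo 79. Euclid's algorithm: 79 = 2·37 + 5, 37 = 7·5 + 2, 5 = 2·2 + 1; back-substituting gives 1 = 47·37 − 22·79, so 37⁻¹ ≡ 47 (mod 79).
For any y ∈ ℤ_{79}, x = 47(y − 53) mod 79 satisfies f(x) = 37·47(y − 53) + 53 ≡ y (since 37·47 ≡ 1 mod 79). So every y has a preimage.
Therefore f is surjective.
Since f is surjective, we find f⁻¹(23): we need 37x ≡ 23 − 53 ≡ 49 (mod 79). Using 37⁻¹ = 47: x ≡ 47·49 = 2303 = 29·79 + 12, so x = 12.
Check: f(12) = 37·12 + 53 = 497 = 6·79 + 23 ≡ 23 (mod 79).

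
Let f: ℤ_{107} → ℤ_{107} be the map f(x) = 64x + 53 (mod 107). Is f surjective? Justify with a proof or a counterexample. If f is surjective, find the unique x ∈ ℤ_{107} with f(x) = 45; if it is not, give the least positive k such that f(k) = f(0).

40

Since gcd(64, 107) = 1, 64 is invertible modulo 107. Euclid's algorithm: 107 = 1·64 + 43, 64 = 1·43 + 21, 43 = 2·21 + 1; back-substituting gives 1 = 102·64 − 61·107, so 64⁻¹ ≡ 102 (mod 107).
For any y ∈ ℤ_{107}, x = 102(y − 53) mod 107 satisfies f(x) = 64·102(y − 53) + 53 ≡ y (since 64·102 ≡ 1 mod 107). So every y has a preimage.
Hence f is surjective.
Since f is surjective, we compute f⁻¹(45): solve 64x + 53 ≡ 45 (mod 107), i.e. 64x ≡ 99 (mod 107).
Multiplying by 64⁻¹ = 102 gives x ≡ 102·99 = 10098 = 94·107 + 40 ≡ 40 (mod 107).
Check: f(40) = 64·40 + 53 = 2613 = 24·107 + 45 ≡ 45 (mod 107).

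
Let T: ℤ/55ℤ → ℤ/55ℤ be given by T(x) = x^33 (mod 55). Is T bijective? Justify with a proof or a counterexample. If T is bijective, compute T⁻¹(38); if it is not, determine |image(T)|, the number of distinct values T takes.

3

Computing x^33 mod 55 for each x (by repeated squaring, reducing mod 55 at every step), the values T(0), T(1), …, T(54) are: 0, 1, 52, 38, 9, 15, 51, 2, 28, 14, 10, 11, 12, 8, 49, 20, 26, 7, 13, 39, 25, 21, 22, 23, 19, 5, 31, 37, 18, 24, 50, 36, 32, 33, 34, 30, 16, 42, 48, 29, 35, 6, 47, 43, 44, 45, 41, 27, 53, 4, 40, 46, 17, 3, 54.
Every element of ℤ/55ℤ appears exactly once in this list, so T is a bijection, and in particular bijective.
Since T is bijective, we read off the preimage of 38 from the same table: T(3) = 38, so T⁻¹(38) = 3.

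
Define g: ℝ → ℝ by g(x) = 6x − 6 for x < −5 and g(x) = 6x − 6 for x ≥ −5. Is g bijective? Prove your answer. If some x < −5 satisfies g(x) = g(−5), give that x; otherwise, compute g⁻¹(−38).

-16/3

Both pieces are strictly increasing (slopes 6 and 6), so each is injective on its own interval.
The left piece maps (−∞, −5) onto (−∞, −36); the right piece maps [−5, ∞) onto [−36, ∞).
Since −36 = −36, the images partition ℝ: g is injective and surjective, hence bijective.
Because the two images are disjoint, no x < −5 has g(x) = g(−5), so we compute g⁻¹(−38): −38 lies in (−∞, −36), so solve 6x − 6 = −38: x = (−38 + 6)/6 = −16/3.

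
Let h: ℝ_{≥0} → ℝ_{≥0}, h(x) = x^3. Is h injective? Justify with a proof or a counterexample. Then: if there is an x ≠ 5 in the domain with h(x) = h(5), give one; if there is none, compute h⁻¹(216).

6

On ℝ_{≥0}, x ↦ x^3 is strictly increasing, so h(a) = h(b) forces a = b. Thus h is injective.
Since x ↦ x^3 is strictly increasing on ℝ_{≥0}, it is injective there, so no x ≠ 5 in the domain has h(x) = h(5). We therefore compute h⁻¹(216) = 216^{1/3} = 6 (indeed 6^3 = 216).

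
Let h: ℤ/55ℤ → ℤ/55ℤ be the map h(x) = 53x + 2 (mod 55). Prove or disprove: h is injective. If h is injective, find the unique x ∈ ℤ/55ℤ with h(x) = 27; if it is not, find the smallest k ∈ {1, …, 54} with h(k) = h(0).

If h(u) = h(v), then 53u ≡ 53v (mod 55). Because gcd(53, 55) = 1, we may cancel 53 to get u ≡ v (mod 55).
So h is injective.
We now compute 53⁻¹ mod 55 explicitly. Euclid's algorithm: 55 = 1·53 + 2, 53 = 26·2 + 1; back-substituting gives 1 = 27·53 − 26·55, so 53⁻¹ ≡ 27 (mod 55).
Since h is injective, we compute h⁻¹(27): solve 53x + 2 ≡ 27 (mod 55), i.e. 53x ≡ 25 (mod 55).
Multiplying by 53⁻¹ = 27 gives x ≡ 27·25 = 675 = 12·55 + 15 ≡ 15 (mod 55).
Check: h(15) = 53·15 + 2 = 797 = 14·55 + 27 ≡ 27 (mod 55).

15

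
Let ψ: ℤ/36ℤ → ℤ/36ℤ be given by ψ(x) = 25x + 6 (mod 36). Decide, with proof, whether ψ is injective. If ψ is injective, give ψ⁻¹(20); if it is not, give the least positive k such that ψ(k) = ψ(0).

2

Suppose ψ(u) = ψ(v) in ℤ/36ℤ. Then 25u + 6 ≡ 25v + 6 (mod 36), therefore 25(u − v) ≡ 0 (mod 36).
Since gcd(25, 36) = 1, 25 is invertible modulo 36, therefore u − v ≡ 0 (mod 36), i.e. u = v.
Therefore ψ is injective.
We now compute 25⁻¹ mod 36 explicitly. Euclid's algorithm: 36 = 1·25 + 11, 25 = 2·11 + 3, 11 = 3·3 + 2, 3 = 1·2 + 1; back-substituting gives 1 = 13·25 − 9·36, so 25⁻¹ ≡ 13 (mod 36).
Since ψ is injective, we find ψ⁻¹(20): we need 25x ≡ 20 − 6 ≡ 14 (mod 36). Using 25⁻¹ = 13: x ≡ 13·14 = 182 = 5·36 + 2, so x = 2.
Check: ψ(2) = 25·2 + 6 = 56 = 1·36 + 20 ≡ 20 (mod 36).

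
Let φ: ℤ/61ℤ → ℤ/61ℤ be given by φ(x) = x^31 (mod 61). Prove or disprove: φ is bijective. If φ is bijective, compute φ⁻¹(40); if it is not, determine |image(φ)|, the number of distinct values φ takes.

21

Since 61 is prime, the nonzero elements of ℤ/61ℤ form a cyclic group of order 60.
As gcd(31, 60) = 1, raising to the 31st power is a bijection on this group: if s^31 ≡ t^31 then (st^{−1})^31 = 1, and the only element of order dividing gcd(31, 60) = 1 is 1, so s = t.
With φ(0) = 0 this makes φ injective on all of ℤ/61ℤ, hence bijective (finite equal-size domain and codomain). In particular φ is bijective.
Since φ is bijective, we find the preimage of 40. The inverse of x ↦ x^31 on (ℤ/61ℤ)^× is x ↦ x^31, because 31·31 = 961 = 16·60 + 1 ≡ 1 (mod 60) and x^{60} = 1 for x ≠ 0 (Fermat). So φ⁻¹(40) = 40^31 mod 61.
Repeated squaring mod 61: 40^1 ≡ 40, 40^2 ≡ 40² = 1600 ≡ 14, 40^4 ≡ 14² = 196 ≡ 13, 40^8 ≡ 13² = 169 ≡ 47, 40^16 ≡ 47² = 2209 ≡ 13. Since 31 = 16 + 8 + 4 + 2 + 1, 40^31 ≡ 13·47·13·14·40: 13·47 = 611 ≡ 1, then 1·13 = 13, then 13·14 = 182 ≡ 60, then 60·40 = 2400 ≡ 21. So 40^31 ≡ 21 (mod 61).
Hence φ⁻¹(40) = 21.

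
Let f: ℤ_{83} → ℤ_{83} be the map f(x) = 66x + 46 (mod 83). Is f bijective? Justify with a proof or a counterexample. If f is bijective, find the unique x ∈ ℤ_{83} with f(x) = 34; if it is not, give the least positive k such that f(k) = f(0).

30

If f(x_1) = f(x_2), then 66x_1 ≡ 66x_2 (mod 83). Because gcd(66, 83) = 1, we may cancel 66 to get x_1 ≡ x_2 (mod 83).
We now compute 66⁻¹ mod 83 explicitly. Euclid's algorithm: 83 = 1·66 + 17, 66 = 3·17 + 15, 17 = 1·15 + 2, 15 = 7·2 + 1; back-substituting gives 1 = 39·66 − 31·83, so 66⁻¹ ≡ 39 (mod 83).
For any y ∈ ℤ_{83}, x = 39(y − 46) mod 83 satisfies f(x) = 66·39(y − 46) + 46 ≡ y (since 66·39 ≡ 1 mod 83). So every y has a preimage.
Therefore f is bijective.
Since f is bijective, we find f⁻¹(34): we need 66x ≡ 34 − 46 ≡ 71 (mod 83). Using 66⁻¹ = 39: x ≡ 39·71 = 2769 = 33·83 + 30, so x = 30.
Check: f(30) = 66·30 + 46 = 2026 = 24·83 + 34 ≡ 34 (mod 83).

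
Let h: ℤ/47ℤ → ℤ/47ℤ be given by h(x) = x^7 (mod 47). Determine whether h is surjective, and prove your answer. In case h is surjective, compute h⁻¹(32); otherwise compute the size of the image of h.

Since 47 is prime, the nonzero elements of ℤ/47ℤ form a cyclic group of order 46.
As gcd(7, 46) = 1, raising to the 7th power is a bijection on this group: if x_1^7 ≡ x_2^7 then (x_1x_2^{−1})^7 = 1, and the only element of order dividing gcd(7, 46) = 1 is 1, so x_1 = x_2.
With h(0) = 0 this makes h injective on all of ℤ/47ℤ, hence bijective (finite equal-size domain and codomain). In particular h is surjective.
Since h is surjective, we find the preimage of 32. The inverse of x ↦ x^7 on (ℤ/47ℤ)^× is x ↦ x^33, because 7·33 = 231 = 5·46 + 1 ≡ 1 (mod 46) and x^{46} = 1 for x ≠ 0 (Fermat). So h⁻¹(32) = 32^33 mod 47.
Repeated squaring mod 47: 32^1 ≡ 32, 32^2 ≡ 32² = 1024 ≡ 37, 32^4 ≡ 37² = 1369 ≡ 6, 32^8 ≡ 6² = 36, 32^16 ≡ 36² = 1296 ≡ 27, 32^32 ≡ 27² = 729 ≡ 24. Since 33 = 32 + 1, 32^33 ≡ 24·32: 24·32 = 768 ≡ 16. So 32^33 ≡ 16 (mod 47).
Hence h⁻¹(32) = 16.

16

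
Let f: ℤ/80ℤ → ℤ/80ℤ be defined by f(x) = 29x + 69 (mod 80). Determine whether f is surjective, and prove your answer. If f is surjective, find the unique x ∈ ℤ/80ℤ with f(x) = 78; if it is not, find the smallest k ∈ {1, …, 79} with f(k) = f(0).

Since gcd(29, 80) = 1, 29 is invertible modulo 80. Euclid's algorithm: 80 = 2·29 + 22, 29 = 1·22 + 7, 22 = 3·7 + 1; back-substituting gives 1 = 69·29 − 25·80, so 29⁻¹ ≡ 69 (mod 80).
Then y ↦ 69(y − 69) is a two-sided inverse to f, so every y ∈ ℤ/80ℤ has a preimage.
Thus f is surjective.
Since f is surjective, we find f⁻¹(78): we need 29x ≡ 78 − 69 ≡ 9 (mod 80). Using 29⁻¹ = 69: x ≡ 69·9 = 621 = 7·80 + 61, so x = 61.
Check: f(61) = 29·61 + 69 = 1838 = 22·80 + 78 ≡ 78 (mod 80).

61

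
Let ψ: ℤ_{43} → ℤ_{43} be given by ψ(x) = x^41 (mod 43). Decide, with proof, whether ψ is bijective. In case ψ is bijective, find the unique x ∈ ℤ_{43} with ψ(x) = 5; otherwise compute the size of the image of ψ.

Since 43 is prime, the nonzero elements of ℤ_{43} form a cyclic group of order 42.
As gcd(41, 42) = 1, raising to the 41st power is a bijection on this group: if s^41 ≡ t^41 then (st^{−1})^41 = 1, and the only element of order dividing gcd(41, 42) = 1 is 1, so s = t.
With ψ(0) = 0 this makes ψ injective on all of ℤ_{43}, hence bijective (finite equal-size domain and codomain). In particular ψ is bijective.
Since ψ is bijective, we find the preimage of 5. The inverse of x ↦ x^41 on (ℤ_{43})^× is x ↦ x^41, because 41·41 = 1681 = 40·42 + 1 ≡ 1 (mod 42) and x^{42} = 1 for x ≠ 0 (Fermat). So ψ⁻¹(5) = 5^41 mod 43.
Repeated squaring mod 43: 5^1 ≡ 5, 5^2 ≡ 5² = 25, 5^4 ≡ 25² = 625 ≡ 23, 5^8 ≡ 23² = 529 ≡ 13, 5^16 ≡ 13² = 169 ≡ 40, 5^32 ≡ 40² = 1600 ≡ 9. Since 41 = 32 + 8 + 1, 5^41 ≡ 9·13·5: 9·13 = 117 ≡ 31, then 31·5 = 155 ≡ 26. So 5^41 ≡ 26 (mod 43).
Hence ψ⁻¹(5) = 26.

26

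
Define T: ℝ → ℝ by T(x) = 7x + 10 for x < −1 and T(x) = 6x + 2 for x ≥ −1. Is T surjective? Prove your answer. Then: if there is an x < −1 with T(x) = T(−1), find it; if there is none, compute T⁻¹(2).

-2

Both pieces are strictly increasing (slopes 7 and 6), so each is injective on its own interval.
The left piece maps (−∞, −1) onto (−∞, 3); the right piece maps [−1, ∞) onto [−4, ∞).
The union (−∞, 3) ∪ [−4, ∞) covers ℝ, so T is surjective.
For the follow-up: the images overlap, so an x < −1 with T(x) = T(−1) exists. T(−1) = −4; solving 7x + 10 = −4 for x < −1 gives x = (−4 − 10)/7 = −2.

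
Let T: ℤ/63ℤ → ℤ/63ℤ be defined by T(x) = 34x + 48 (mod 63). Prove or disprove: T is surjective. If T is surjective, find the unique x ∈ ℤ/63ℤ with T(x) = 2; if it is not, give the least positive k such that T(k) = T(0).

32

By definition, surjectivity means every element of the codomain has a preimage under T.
Since gcd(34, 63) = 1, 34 is invertible modulo 63. Euclid's algorithm: 63 = 1·34 + 29, 34 = 1·29 + 5, 29 = 5·5 + 4, 5 = 1·4 + 1; back-substituting gives 1 = 13·34 − 7·63, so 34⁻¹ ≡ 13 (mod 63).
For any y ∈ ℤ/63ℤ, x = 13(y − 48) mod 63 satisfies T(x) = 34·13(y − 48) + 48 ≡ y (since 34·13 ≡ 1 mod 63). So every y has a preimage.
Therefore T is surjective.
Since T is surjective, we find T⁻¹(2): we need 34x ≡ 2 − 48 ≡ 17 (mod 63). Using 34⁻¹ = 13: x ≡ 13·17 = 221 = 3·63 + 32, so x = 32.
Check: T(32) = 34·32 + 48 = 1136 = 18·63 + 2 ≡ 2 (mod 63).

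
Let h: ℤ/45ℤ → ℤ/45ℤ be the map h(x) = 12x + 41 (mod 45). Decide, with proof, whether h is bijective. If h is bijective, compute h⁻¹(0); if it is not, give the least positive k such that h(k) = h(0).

We have gcd(12, 45) = 3 > 1. Taking a = 0 and b = 15: h(0) = 41 and h(15) = 12·15 + 41 = 221 ≡ 41 (mod 45).
So h(0) = h(15) while 0 ≠ 15, thus h is not injective, hence not bijective.
Since h is not bijective, we find the least positive k with h(k) = h(0): this means 12k ≡ 0 (mod 45), i.e. 45 ∣ 12k. Since gcd(12, 45) = 3, dividing through by 3 this holds exactly when 15 ∣ 4k, and as gcd(4, 15) = 1, exactly when 15 ∣ k.
The smallest positive such k is 15.

15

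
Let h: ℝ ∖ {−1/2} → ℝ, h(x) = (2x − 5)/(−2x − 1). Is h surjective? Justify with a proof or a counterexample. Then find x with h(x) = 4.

If h(x) = −1, cross-multiplying gives −2(2x − 5) = 2(−2x − 1), which simplifies to 10 = −2 — false.  So −1 has no preimage and h is not surjective.
Solving h(x) = 4: cross-multiplying gives 2x − 5 = 4(−2x − 1), which rearranges to 10x = 1, so x = 1/10.

1/10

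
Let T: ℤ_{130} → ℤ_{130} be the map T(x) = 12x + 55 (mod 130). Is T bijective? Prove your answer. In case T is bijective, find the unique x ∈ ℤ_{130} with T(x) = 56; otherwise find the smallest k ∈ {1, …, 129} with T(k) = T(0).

65

We have gcd(12, 130) = 2 > 1. Taking x_1 = 0 and x_2 = 65: T(0) = 55 and T(65) = 12·65 + 55 = 835 ≡ 55 (mod 130).
So T(0) = T(65) while 0 ≠ 65, hence T is not injective, hence not bijective.
Since T is not bijective, we find the least positive k with T(k) = T(0): this means 12k ≡ 0 (mod 130), i.e. 130 ∣ 12k. Since gcd(12, 130) = 2, dividing through by 2 this holds exactly when 65 ∣ 6k, and as gcd(6, 65) = 1, exactly when 65 ∣ k.
The smallest positive such k is 65.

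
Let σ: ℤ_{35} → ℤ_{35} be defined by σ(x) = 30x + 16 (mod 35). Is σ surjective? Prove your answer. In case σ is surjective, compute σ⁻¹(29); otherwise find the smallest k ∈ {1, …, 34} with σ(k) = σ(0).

7

Since gcd(30, 35) = 5, we have 30x ≡ 0 (mod 5) for all x, so σ(x) ≡ 1 (mod 5).
But 0 ≢ 1 (mod 5), so 0 ∈ ℤ_{35} has no preimage. Hence σ is not surjective.
Since σ is not surjective, we find the least positive k with σ(k) = σ(0): this means 30k ≡ 0 (mod 35), i.e. 35 ∣ 30k. Since gcd(30, 35) = 5, dividing through by 5 this holds exactly when 7 ∣ 6k, and as gcd(6, 7) = 1, exactly when 7 ∣ k.
The smallest positive such k is 7.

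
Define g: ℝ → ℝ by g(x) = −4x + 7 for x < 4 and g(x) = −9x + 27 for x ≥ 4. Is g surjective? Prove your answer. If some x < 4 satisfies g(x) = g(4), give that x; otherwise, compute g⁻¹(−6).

Both pieces are strictly decreasing (slopes −4 and −9), so each is injective on its own interval.
The left piece maps (−∞, 4) onto (−9, ∞); the right piece maps [4, ∞) onto (−∞, −9].
These images together cover ℝ, so g is surjective.
Because the two images are disjoint, no x < 4 has g(x) = g(4), so we compute g⁻¹(−6): −6 lies in (−9, ∞), so solve −4x + 7 = −6: x = (−6 − 7)/(−4) = 13/4.

13/4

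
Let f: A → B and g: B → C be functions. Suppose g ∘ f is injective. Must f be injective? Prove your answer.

injective

Suppose f(s) = f(t). Applying g: (g ∘ f)(s) = (g ∘ f)(t). Since g ∘ f is injective, s = t. Therefore f is injective.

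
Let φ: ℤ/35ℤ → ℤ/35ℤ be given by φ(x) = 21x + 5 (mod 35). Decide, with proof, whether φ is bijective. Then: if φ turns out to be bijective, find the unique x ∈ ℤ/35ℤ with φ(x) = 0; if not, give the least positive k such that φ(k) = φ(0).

5

We have gcd(21, 35) = 7 > 1. Taking x_1 = 0 and x_2 = 5: φ(0) = 5 and φ(5) = 21·5 + 5 = 110 ≡ 5 (mod 35).
So φ(0) = φ(5) while 0 ≠ 5, so φ is not injective, hence not bijective.
Since φ is not bijective, we find the least positive k with φ(k) = φ(0): this means 21k ≡ 0 (mod 35), i.e. 35 ∣ 21k. Since gcd(21, 35) = 7, dividing through by 7 this holds exactly when 5 ∣ 3k, and as gcd(3, 5) = 1, exactly when 5 ∣ k.
The smallest positive such k is 5.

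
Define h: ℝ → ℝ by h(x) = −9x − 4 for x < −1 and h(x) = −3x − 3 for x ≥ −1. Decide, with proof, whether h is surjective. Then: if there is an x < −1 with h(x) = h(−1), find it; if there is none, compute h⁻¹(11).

-5/3

Both pieces are strictly decreasing (slopes −9 and −3), so each is injective on its own interval.
The left piece maps (−∞, −1) onto (5, ∞); the right piece maps [−1, ∞) onto (−∞, 0].
The union (5, ∞) ∪ (−∞, 0] omits the interval between 5 and 0; in particular 5 has no preimage. So h is not surjective.
Because the two images are disjoint, no x < −1 has h(x) = h(−1), so we compute h⁻¹(11): 11 lies in (5, ∞), so solve −9x − 4 = 11: x = (11 + 4)/(−9) = −5/3.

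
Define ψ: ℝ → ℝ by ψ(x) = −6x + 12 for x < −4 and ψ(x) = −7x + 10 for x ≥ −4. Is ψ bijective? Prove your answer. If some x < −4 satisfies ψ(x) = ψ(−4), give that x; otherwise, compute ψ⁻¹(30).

Both pieces are strictly decreasing (slopes −6 and −7), so each is injective on its own interval.
The left piece maps (−∞, −4) onto (36, ∞); the right piece maps [−4, ∞) onto (−∞, 38].
These images overlap. In particular ψ(−4) = 38 (right piece), and solving −6x + 12 = 38 on the left piece gives x = −13/3 < −4.
So ψ(−13/3) = ψ(−4) with −13/3 ≠ −4, and ψ is not injective, hence not bijective. This x = −13/3 is the requested value below −4.

-13/3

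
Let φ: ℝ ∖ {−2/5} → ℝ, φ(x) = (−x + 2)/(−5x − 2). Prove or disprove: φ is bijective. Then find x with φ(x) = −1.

If φ(x) = 1/5, cross-multiplying gives −5(−x + 2) = −1(−5x − 2), which simplifies to −10 = 2 — false.  So 1/5 has no preimage and φ is not surjective.
Therefore φ is not bijective.
Solving φ(x) = −1: cross-multiplying gives −x + 2 = −1(−5x − 2), which rearranges to −6x = 0, so x = 0.

0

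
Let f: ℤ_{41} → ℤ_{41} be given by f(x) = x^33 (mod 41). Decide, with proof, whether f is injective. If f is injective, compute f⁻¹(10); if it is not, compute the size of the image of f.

Since 41 is prime, the nonzero elements of ℤ_{41} form a cyclic group of order 40.
As gcd(33, 40) = 1, raising to the 33rd power is a bijection on this group: if a^33 ≡ b^33 then (ab^{−1})^33 = 1, and the only element of order dividing gcd(33, 40) = 1 is 1, so a = b.
With f(0) = 0 this makes f injective on all of ℤ_{41}, hence bijective (finite equal-size domain and codomain). In particular f is injective.
Since f is injective, we find the preimage of 10. The inverse of x ↦ x^33 on (ℤ_{41})^× is x ↦ x^17, because 33·17 = 561 = 14·40 + 1 ≡ 1 (mod 40) and x^{40} = 1 for x ≠ 0 (Fermat). So f⁻¹(10) = 10^17 mod 41.
Repeated squaring mod 41: 10^1 ≡ 10, 10^2 ≡ 10² = 100 ≡ 18, 10^4 ≡ 18² = 324 ≡ 37, 10^8 ≡ 37² = 1369 ≡ 16, 10^16 ≡ 16² = 256 ≡ 10. Since 17 = 16 + 1, 10^17 ≡ 10·10: 10·10 = 100 ≡ 18. So 10^17 ≡ 18 (mod 41).
Hence f⁻¹(10) = 18.

18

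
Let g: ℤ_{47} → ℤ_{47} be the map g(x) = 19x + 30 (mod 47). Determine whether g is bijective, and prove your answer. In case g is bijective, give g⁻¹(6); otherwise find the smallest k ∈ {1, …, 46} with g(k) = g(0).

If g(x_1) = g(x_2), then 19x_1 ≡ 19x_2 (mod 47). Because gcd(19, 47) = 1, we may cancel 19 to get x_1 ≡ x_2 (mod 47).
We now compute 19⁻¹ mod 47 explicitly. Euclid's algorithm: 47 = 2·19 + 9, 19 = 2·9 + 1; back-substituting gives 1 = 5·19 − 2·47, so 19⁻¹ ≡ 5 (mod 47).
Then y ↦ 5(y − 30) is a two-sided inverse to g, so every y ∈ ℤ_{47} has a preimage.
So g is bijective.
Since g is bijective, we find g⁻¹(6): we need 19x ≡ 6 − 30 ≡ 23 (mod 47). Using 19⁻¹ = 5: x ≡ 5·23 = 115 = 2·47 + 21, so x = 21.
Check: g(21) = 19·21 + 30 = 429 = 9·47 + 6 ≡ 6 (mod 47).

21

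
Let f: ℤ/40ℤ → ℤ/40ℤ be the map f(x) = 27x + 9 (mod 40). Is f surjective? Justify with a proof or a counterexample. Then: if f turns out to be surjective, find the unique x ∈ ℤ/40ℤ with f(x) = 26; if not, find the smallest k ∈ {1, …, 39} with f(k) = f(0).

Recall: f is surjective if every y in the codomain equals f(x) for some x in the domain.
Since gcd(27, 40) = 1, 27 is invertible modulo 40. Euclid's algorithm: 40 = 1·27 + 13, 27 = 2·13 + 1; back-substituting gives 1 = 3·27 − 2·40, so 27⁻¹ ≡ 3 (mod 40).
Then y ↦ 3(y − 9) is a two-sided inverse to f, so every y ∈ ℤ/40ℤ has a preimage.
So f is surjective.
Since f is surjective, we compute f⁻¹(26): solve 27x + 9 ≡ 26 (mod 40), i.e. 27x ≡ 17 (mod 40).
Multiplying by 27⁻¹ = 3 gives x ≡ 3·17 = 51 = 1·40 + 11 ≡ 11 (mod 40).
Check: f(11) = 27·11 + 9 = 306 = 7·40 + 26 ≡ 26 (mod 40).

11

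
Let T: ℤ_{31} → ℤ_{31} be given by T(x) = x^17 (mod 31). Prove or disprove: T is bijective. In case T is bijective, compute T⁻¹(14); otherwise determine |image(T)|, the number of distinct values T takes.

Since 31 is prime, the nonzero elements of ℤ_{31} form a cyclic group of order 30.
As gcd(17, 30) = 1, raising to the 17th power is a bijection on this group: if s^17 ≡ t^17 then (st^{−1})^17 = 1, and the only element of order dividing gcd(17, 30) = 1 is 1, so s = t.
With T(0) = 0 this makes T injective on all of ℤ_{31}, hence bijective (finite equal-size domain and codomain). In particular T is bijective.
Since T is bijective, we find the preimage of 14. The inverse of x ↦ x^17 on (ℤ_{31})^× is x ↦ x^23, because 17·23 = 391 = 13·30 + 1 ≡ 1 (mod 30) and x^{30} = 1 for x ≠ 0 (Fermat). So T⁻¹(14) = 14^23 mod 31.
Repeated squaring mod 31: 14^1 ≡ 14, 14^2 ≡ 14² = 196 ≡ 10, 14^4 ≡ 10² = 100 ≡ 7, 14^8 ≡ 7² = 49 ≡ 18, 14^16 ≡ 18² = 324 ≡ 14. Since 23 = 16 + 4 + 2 + 1, 14^23 ≡ 14·7·10·14: 14·7 = 98 ≡ 5, then 5·10 = 50 ≡ 19, then 19·14 = 266 ≡ 18. So 14^23 ≡ 18 (mod 31).
Hence T⁻¹(14) = 18.

18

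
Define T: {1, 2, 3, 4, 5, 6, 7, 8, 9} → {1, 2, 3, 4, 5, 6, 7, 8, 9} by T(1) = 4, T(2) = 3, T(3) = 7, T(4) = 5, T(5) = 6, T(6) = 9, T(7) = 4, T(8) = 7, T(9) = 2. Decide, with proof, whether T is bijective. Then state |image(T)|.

7

T(1) = 4 = T(7) with 1 ≠ 7, so T is not injective, hence not bijective.
The image of T is {2, 3, 4, 5, 6, 7, 9}, which has 7 elements.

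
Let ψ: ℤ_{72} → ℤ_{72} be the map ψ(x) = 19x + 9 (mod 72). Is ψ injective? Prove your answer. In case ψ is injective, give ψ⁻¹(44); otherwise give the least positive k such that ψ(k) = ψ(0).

17

If ψ(u) = ψ(v), then 19u ≡ 19v (mod 72). Because gcd(19, 72) = 1, we may cancel 19 to get u ≡ v (mod 72).
Thus ψ is injective.
We now compute 19⁻¹ mod 72 explicitly. Euclid's algorithm: 72 = 3·19 + 15, 19 = 1·15 + 4, 15 = 3·4 + 3, 4 = 1·3 + 1; back-substituting gives 1 = 19·19 − 5·72, so 19⁻¹ ≡ 19 (mod 72).
Since ψ is injective, we find ψ⁻¹(44): we need 19x ≡ 44 − 9 ≡ 35 (mod 72). Using 19⁻¹ = 19: x ≡ 19·35 = 665 = 9·72 + 17, so x = 17.
Check: ψ(17) = 19·17 + 9 = 332 = 4·72 + 44 ≡ 44 (mod 72).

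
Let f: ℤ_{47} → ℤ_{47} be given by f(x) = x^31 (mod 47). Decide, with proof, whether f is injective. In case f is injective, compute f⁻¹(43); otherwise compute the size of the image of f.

30

Since 47 is prime, the nonzero elements of ℤ_{47} form a cyclic group of order 46.
As gcd(31, 46) = 1, raising to the 31st power is a bijection on this group: if x_1^31 ≡ x_2^31 then (x_1x_2^{−1})^31 = 1, and the only element of order dividing gcd(31, 46) = 1 is 1, so x_1 = x_2.
With f(0) = 0 this makes f injective on all of ℤ_{47}, hence bijective (finite equal-size domain and codomain). In particular f is injective.
Since f is injective, we find the preimage of 43. The inverse of x ↦ x^31 on (ℤ_{47})^× is x ↦ x^3, because 31·3 = 93 = 2·46 + 1 ≡ 1 (mod 46) and x^{46} = 1 for x ≠ 0 (Fermat). So f⁻¹(43) = 43^3 mod 47.
Repeated squaring mod 47: 43^1 ≡ 43, 43^2 ≡ 43² = 1849 ≡ 16. Since 3 = 2 + 1, 43^3 ≡ 16·43: 16·43 = 688 ≡ 30. So 43^3 ≡ 30 (mod 47).
Hence f⁻¹(43) = 30.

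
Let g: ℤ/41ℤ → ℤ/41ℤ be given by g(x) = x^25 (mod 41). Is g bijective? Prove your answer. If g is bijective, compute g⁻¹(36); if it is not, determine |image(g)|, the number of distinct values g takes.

9

g(3): Repeated squaring mod 41: 3^1 ≡ 3, 3^2 ≡ 3² = 9, 3^4 ≡ 9² = 81 ≡ 40, 3^8 ≡ 40² = 1600 ≡ 1, 3^16 ≡ 1² = 1. Since 25 = 16 + 8 + 1, 3^25 ≡ 1·1·3: 1·1 = 1, then 1·3 = 3. So 3^25 ≡ 3 (mod 41).
g(7): Repeated squaring mod 41: 7^1 ≡ 7, 7^2 ≡ 7² = 49 ≡ 8, 7^4 ≡ 8² = 64 ≡ 23, 7^8 ≡ 23² = 529 ≡ 37, 7^16 ≡ 37² = 1369 ≡ 16. Since 25 = 16 + 8 + 1, 7^25 ≡ 16·37·7: 16·37 = 592 ≡ 18, then 18·7 = 126 ≡ 3. So 7^25 ≡ 3 (mod 41).
So g(3) = g(7) = 3 while 3 ≠ 7, so g is not injective, hence not bijective.
Since g is not bijective, we determine |image(g)|. Computing x^25 mod 41 for each x (by repeated squaring, reducing mod 41 at every step), the values g(0), g(1), …, g(40) are: 0, 1, 32, 3, 40, 9, 14, 3, 9, 9, 1, 38, 38, 3, 14, 27, 1, 14, 1, 14, 32, 9, 27, 40, 27, 40, 14, 27, 38, 3, 3, 40, 32, 32, 38, 27, 32, 1, 38, 9, 40.
The distinct values are {0, 1, 3, 9, 14, 27, 32, 38, 40}; there are 9 of them.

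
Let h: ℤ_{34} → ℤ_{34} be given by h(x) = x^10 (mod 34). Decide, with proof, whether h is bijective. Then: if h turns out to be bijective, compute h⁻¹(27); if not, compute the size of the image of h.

18

h(16): Repeated squaring mod 34: 16^1 ≡ 16, 16^2 ≡ 16² = 256 ≡ 18, 16^4 ≡ 18² = 324 ≡ 18, 16^8 ≡ 18² = 324 ≡ 18. Since 10 = 8 + 2, 16^10 ≡ 18·18: 18·18 = 324 ≡ 18. So 16^10 ≡ 18 (mod 34).
h(18): Repeated squaring mod 34: 18^1 ≡ 18, 18^2 ≡ 18² = 324 ≡ 18, 18^4 ≡ 18² = 324 ≡ 18, 18^8 ≡ 18² = 324 ≡ 18. Since 10 = 8 + 2, 18^10 ≡ 18·18: 18·18 = 324 ≡ 18. So 18^10 ≡ 18 (mod 34).
So h(16) = h(18) = 18 while 16 ≠ 18, thus h is not injective, hence not bijective.
Since h is not bijective, we determine |image(h)|. Computing x^10 mod 34 for each x (by repeated squaring, reducing mod 34 at every step), the values h(0), h(1), …, h(33) are: 0, 1, 4, 25, 16, 9, 32, 19, 30, 13, 2, 15, 26, 33, 8, 21, 18, 17, 18, 21, 8, 33, 26, 15, 2, 13, 30, 19, 32, 9, 16, 25, 4, 1.
The distinct values are {0, 1, 2, 4, 8, 9, 13, 15, 16, 17, 18, 19, 21, 25, 26, 30, 32, 33}; there are 18 of them.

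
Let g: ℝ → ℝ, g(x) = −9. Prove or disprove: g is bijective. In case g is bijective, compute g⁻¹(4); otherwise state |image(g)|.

g(0) = −9 = g(1) with 0 ≠ 1, so g is not injective, hence not bijective.
Since g is not bijective, we state |image(g)|: the image of g is {−9}, which has 1 element.

1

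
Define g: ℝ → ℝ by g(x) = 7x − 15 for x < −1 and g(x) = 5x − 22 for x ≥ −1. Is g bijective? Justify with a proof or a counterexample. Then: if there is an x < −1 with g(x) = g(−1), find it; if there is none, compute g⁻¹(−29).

Both pieces are strictly increasing (slopes 7 and 5), so each is injective on its own interval.
The left piece maps (−∞, −1) onto (−∞, −22); the right piece maps [−1, ∞) onto [−27, ∞).
These images overlap. In particular g(−1) = −27 (right piece), and solving 7x − 15 = −27 on the left piece gives x = −12/7 < −1.
So g(−12/7) = g(−1) with −12/7 ≠ −1, and g is not injective, hence not bijective. This x = −12/7 is the requested value below −1.

-12/7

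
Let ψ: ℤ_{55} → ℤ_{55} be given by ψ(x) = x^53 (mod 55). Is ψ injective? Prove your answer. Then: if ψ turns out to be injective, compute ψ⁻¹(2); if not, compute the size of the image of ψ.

Computing x^53 mod 55 for each x (by repeated squaring, reducing mod 55 at every step), the values ψ(0), ψ(1), …, ψ(54) are: 0, 1, 52, 38, 9, 15, 51, 2, 28, 14, 10, 11, 12, 8, 49, 20, 26, 7, 13, 39, 25, 21, 22, 23, 19, 5, 31, 37, 18, 24, 50, 36, 32, 33, 34, 30, 16, 42, 48, 29, 35, 6, 47, 43, 44, 45, 41, 27, 53, 4, 40, 46, 17, 3, 54.
Every element of ℤ_{55} appears exactly once in this list, so ψ is a bijection, and in particular injective.
Since ψ is injective, we read off the preimage of 2 from the same table: ψ(7) = 2, so ψ⁻¹(2) = 7.

7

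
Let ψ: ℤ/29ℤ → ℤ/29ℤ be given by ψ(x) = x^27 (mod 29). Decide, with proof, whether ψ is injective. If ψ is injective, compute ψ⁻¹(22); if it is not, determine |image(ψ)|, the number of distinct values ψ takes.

Since 29 is prime, the nonzero elements of ℤ/29ℤ form a cyclic group of order 28.
As gcd(27, 28) = 1, raising to the 27th power is a bijection on this group: if s^27 ≡ t^27 then (st^{−1})^27 = 1, and the only element of order dividing gcd(27, 28) = 1 is 1, so s = t.
With ψ(0) = 0 this makes ψ injective on all of ℤ/29ℤ, hence bijective (finite equal-size domain and codomain). In particular ψ is injective.
Since ψ is injective, we find the preimage of 22. The inverse of x ↦ x^27 on (ℤ/29ℤ)^× is x ↦ x^27, because 27·27 = 729 = 26·28 + 1 ≡ 1 (mod 28) and x^{28} = 1 for x ≠ 0 (Fermat). So ψ⁻¹(22) = 22^27 mod 29.
Repeated squaring mod 29: 22^1 ≡ 22, 22^2 ≡ 22² = 484 ≡ 20, 22^4 ≡ 20² = 400 ≡ 23, 22^8 ≡ 23² = 529 ≡ 7, 22^16 ≡ 7² = 49 ≡ 20. Since 27 = 16 + 8 + 2 + 1, 22^27 ≡ 20·7·20·22: 20·7 = 140 ≡ 24, then 24·20 = 480 ≡ 16, then 16·22 = 352 ≡ 4. So 22^27 ≡ 4 (mod 29).
Hence ψ⁻¹(22) = 4.

4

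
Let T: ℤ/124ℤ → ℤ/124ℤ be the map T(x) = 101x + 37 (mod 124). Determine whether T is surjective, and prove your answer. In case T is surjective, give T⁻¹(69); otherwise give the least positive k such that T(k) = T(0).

4

Since gcd(101, 124) = 1, 101 is invertible modulo 124. Euclid's algorithm: 124 = 1·101 + 23, 101 = 4·23 + 9, 23 = 2·9 + 5, 9 = 1·5 + 4, 5 = 1·4 + 1; back-substituting gives 1 = 97·101 − 79·124, so 101⁻¹ ≡ 97 (mod 124).
Then y ↦ 97(y − 37) is a two-sided inverse to T, so every y ∈ ℤ/124ℤ has a preimage.
Thus T is surjective.
Since T is surjective, we find T⁻¹(69): we need 101x ≡ 69 − 37 ≡ 32 (mod 124). Using 101⁻¹ = 97: x ≡ 97·32 = 3104 = 25·124 + 4, so x = 4.
Check: T(4) = 101·4 + 37 = 441 = 3·124 + 69 ≡ 69 (mod 124).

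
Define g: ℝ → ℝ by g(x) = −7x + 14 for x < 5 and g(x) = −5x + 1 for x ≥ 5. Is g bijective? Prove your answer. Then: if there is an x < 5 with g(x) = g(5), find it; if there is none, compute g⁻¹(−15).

29/7

Both pieces are strictly decreasing (slopes −7 and −5), so each is injective on its own interval.
The left piece maps (−∞, 5) onto (−21, ∞); the right piece maps [5, ∞) onto (−∞, −24].
The images leave a gap (−21 has no preimage), so g is not surjective, hence not bijective.
Because the two images are disjoint, no x < 5 has g(x) = g(5), so we compute g⁻¹(−15): −15 lies in (−21, ∞), so solve −7x + 14 = −15: x = (−15 − 14)/(−7) = 29/7.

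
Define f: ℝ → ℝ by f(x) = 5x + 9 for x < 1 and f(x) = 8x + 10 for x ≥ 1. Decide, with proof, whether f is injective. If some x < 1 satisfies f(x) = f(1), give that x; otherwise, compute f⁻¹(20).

Both pieces are strictly increasing (slopes 5 and 8), so each is injective on its own interval.
The left piece maps (−∞, 1) onto (−∞, 14); the right piece maps [1, ∞) onto [18, ∞).
These images are disjoint, so no value is attained by both pieces. Therefore f is injective.
Because the two images are disjoint, no x < 1 has f(x) = f(1), so we compute f⁻¹(20): 20 lies in [18, ∞), so solve 8x + 10 = 20: x = (20 − 10)/8 = 5/4.

5/4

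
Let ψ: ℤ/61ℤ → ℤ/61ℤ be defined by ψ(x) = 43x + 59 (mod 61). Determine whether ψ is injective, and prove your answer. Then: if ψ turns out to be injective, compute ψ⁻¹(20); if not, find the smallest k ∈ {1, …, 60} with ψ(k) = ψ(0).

53

If ψ(a) = ψ(b), then 43a ≡ 43b (mod 61). Because gcd(43, 61) = 1, we may cancel 43 to get a ≡ b (mod 61).
So ψ is injective.
We now compute 43⁻¹ mod 61 explicitly. Euclid's algorithm: 61 = 1·43 + 18, 43 = 2·18 + 7, 18 = 2·7 + 4, 7 = 1·4 + 3, 4 = 1·3 + 1; back-substituting gives 1 = 44·43 − 31·61, so 43⁻¹ ≡ 44 (mod 61).
Since ψ is injective, we find ψ⁻¹(20): we need 43x ≡ 20 − 59 ≡ 22 (mod 61). Using 43⁻¹ = 44: x ≡ 44·22 = 968 = 15·61 + 53, so x = 53.
Check: ψ(53) = 43·53 + 59 = 2338 = 38·61 + 20 ≡ 20 (mod 61).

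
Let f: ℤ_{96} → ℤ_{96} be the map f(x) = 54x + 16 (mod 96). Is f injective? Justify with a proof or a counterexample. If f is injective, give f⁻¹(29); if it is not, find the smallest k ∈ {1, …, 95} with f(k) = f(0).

16

We have gcd(54, 96) = 6 > 1. Taking x_1 = 0 and x_2 = 16: f(0) = 16 and f(16) = 54·16 + 16 = 880 ≡ 16 (mod 96).
So f(0) = f(16) while 0 ≠ 16, therefore f is not injective.
Since f is not injective, we find the least positive k with f(k) = f(0): this means 54k ≡ 0 (mod 96), i.e. 96 ∣ 54k. Since gcd(54, 96) = 6, dividing through by 6 this holds exactly when 16 ∣ 9k, and as gcd(9, 16) = 1, exactly when 16 ∣ k.
The smallest positive such k is 16.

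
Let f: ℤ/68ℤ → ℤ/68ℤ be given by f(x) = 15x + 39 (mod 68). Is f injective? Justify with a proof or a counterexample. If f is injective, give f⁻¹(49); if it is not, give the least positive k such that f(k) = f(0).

46

If f(s) = f(t), then 15s ≡ 15t (mod 68). Because gcd(15, 68) = 1, we may cancel 15 to get s ≡ t (mod 68).
Hence f is injective.
We now compute 15⁻¹ mod 68 explicitly. Euclid's algorithm: 68 = 4·15 + 8, 15 = 1·8 + 7, 8 = 1·7 + 1; back-substituting gives 1 = 59·15 − 13·68, so 15⁻¹ ≡ 59 (mod 68).
Since f is injective, we compute f⁻¹(49): solve 15x + 39 ≡ 49 (mod 68), i.e. 15x ≡ 10 (mod 68).
Multiplying by 15⁻¹ = 59 gives x ≡ 59·10 = 590 = 8·68 + 46 ≡ 46 (mod 68).
Check: f(46) = 15·46 + 39 = 729 = 10·68 + 49 ≡ 49 (mod 68).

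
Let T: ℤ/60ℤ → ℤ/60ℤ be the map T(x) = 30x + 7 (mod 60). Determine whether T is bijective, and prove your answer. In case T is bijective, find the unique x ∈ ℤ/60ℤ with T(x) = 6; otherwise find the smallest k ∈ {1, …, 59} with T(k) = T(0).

2

By definition, T is injective when T(x_1) = T(x_2) forces x_1 = x_2.
We have gcd(30, 60) = 30 > 1. Taking x_1 = 0 and x_2 = 2: T(0) = 7 and T(2) = 30·2 + 7 = 67 ≡ 7 (mod 60).
So T(0) = T(2) while 0 ≠ 2, so T is not injective, hence not bijective.
Since T is not bijective, we find the least positive k with T(k) = T(0): this means 30k ≡ 0 (mod 60), i.e. 60 ∣ 30k. Since gcd(30, 60) = 30, dividing through by 30 this holds exactly when 2 ∣ k.
The smallest positive such k is 2.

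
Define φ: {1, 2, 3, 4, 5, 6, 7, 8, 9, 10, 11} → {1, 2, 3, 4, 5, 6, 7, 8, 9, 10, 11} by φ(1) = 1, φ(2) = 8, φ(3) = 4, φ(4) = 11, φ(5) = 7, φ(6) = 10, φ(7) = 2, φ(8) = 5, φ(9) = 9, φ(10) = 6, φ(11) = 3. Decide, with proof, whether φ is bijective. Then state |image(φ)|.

The values 1, 8, 4, 11, 7, 10, 2, 5, 9, 6, 3 are a permutation of {1, 2, 3, 4, 5, 6, 7, 8, 9, 10, 11}: each element appears exactly once.
So φ is injective and surjective, hence bijective.
The image of φ is {1, 2, 3, 4, 5, 6, 7, 8, 9, 10, 11}, which has 11 elements.

11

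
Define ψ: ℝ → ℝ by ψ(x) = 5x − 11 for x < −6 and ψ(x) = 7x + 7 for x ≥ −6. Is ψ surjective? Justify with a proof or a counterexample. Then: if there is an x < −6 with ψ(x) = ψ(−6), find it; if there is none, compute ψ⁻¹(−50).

-39/5

Both pieces are strictly increasing (slopes 5 and 7), so each is injective on its own interval.
The left piece maps (−∞, −6) onto (−∞, −41); the right piece maps [−6, ∞) onto [−35, ∞).
The union (−∞, −41) ∪ [−35, ∞) omits the interval between −41 and −35; in particular −41 has no preimage. So ψ is not surjective.
Because the two images are disjoint, no x < −6 has ψ(x) = ψ(−6), so we compute ψ⁻¹(−50): −50 lies in (−∞, −41), so solve 5x − 11 = −50: x = (−50 + 11)/5 = −39/5.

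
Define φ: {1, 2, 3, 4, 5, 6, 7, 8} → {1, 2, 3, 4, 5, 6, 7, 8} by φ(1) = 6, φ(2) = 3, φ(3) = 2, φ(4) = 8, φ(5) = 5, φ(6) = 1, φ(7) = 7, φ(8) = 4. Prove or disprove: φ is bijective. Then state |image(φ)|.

The values 6, 3, 2, 8, 5, 1, 7, 4 are a permutation of {1, 2, 3, 4, 5, 6, 7, 8}: each element appears exactly once.
So φ is injective and surjective, hence bijective.
The image of φ is {1, 2, 3, 4, 5, 6, 7, 8}, which has 8 elements.

8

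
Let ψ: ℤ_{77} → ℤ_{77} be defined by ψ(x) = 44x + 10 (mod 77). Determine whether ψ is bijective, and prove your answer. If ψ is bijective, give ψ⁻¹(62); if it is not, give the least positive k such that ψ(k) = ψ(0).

We have gcd(44, 77) = 11 > 1. Taking u = 0 and v = 7: ψ(0) = 10 and ψ(7) = 44·7 + 10 = 318 ≡ 10 (mod 77).
So ψ(0) = ψ(7) while 0 ≠ 7, therefore ψ is not injective, hence not bijective.
Since ψ is not bijective, we find the least positive k with ψ(k) = ψ(0): this means 44k ≡ 0 (mod 77), i.e. 77 ∣ 44k. Since gcd(44, 77) = 11, dividing through by 11 this holds exactly when 7 ∣ 4k, and as gcd(4, 7) = 1, exactly when 7 ∣ k.
The smallest positive such k is 7.

7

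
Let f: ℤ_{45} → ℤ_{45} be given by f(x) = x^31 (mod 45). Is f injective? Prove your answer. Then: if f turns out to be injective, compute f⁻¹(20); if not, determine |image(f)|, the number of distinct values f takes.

f(0) = 0^31 = 0.
f(15): Repeated squaring mod 45: 15^1 ≡ 15, 15^2 ≡ 15² = 225 ≡ 0, 15^4 ≡ 0² = 0, 15^8 ≡ 0² = 0, 15^16 ≡ 0² = 0. Since 31 = 16 + 8 + 4 + 2 + 1, 15^31 ≡ 0·0·0·0·15: 0·0 = 0, then 0·0 = 0, then 0·0 = 0, then 0·15 = 0. So 15^31 ≡ 0 (mod 45).
So f(0) = f(15) = 0 while 0 ≠ 15, thus f is not injective.
Since f is not injective, we determine |image(f)|. Computing x^31 mod 45 for each x (by repeated squaring, reducing mod 45 at every step), the values f(0), f(1), …, f(44) are: 0, 1, 38, 27, 4, 5, 36, 43, 17, 9, 10, 11, 18, 22, 14, 0, 16, 8, 27, 19, 20, 36, 13, 32, 9, 25, 26, 18, 37, 29, 0, 31, 23, 27, 34, 35, 36, 28, 2, 9, 40, 41, 18, 7, 44.
The distinct values are {0, 1, 2, 4, 5, 7, 8, 9, 10, 11, 13, 14, 16, 17, 18, 19, 20, 22, 23, 25, 26, 27, 28, 29, 31, 32, 34, 35, 36, 37, 38, 40, 41, 43, 44}; there are 35 of them.

35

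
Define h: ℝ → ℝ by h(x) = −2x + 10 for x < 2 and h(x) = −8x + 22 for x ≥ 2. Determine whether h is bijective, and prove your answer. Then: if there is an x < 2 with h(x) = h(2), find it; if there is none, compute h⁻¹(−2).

Both pieces are strictly decreasing (slopes −2 and −8), so each is injective on its own interval.
The left piece maps (−∞, 2) onto (6, ∞); the right piece maps [2, ∞) onto (−∞, 6].
Since 6 = 6, the images partition ℝ: h is injective and surjective, hence bijective.
Because the two images are disjoint, no x < 2 has h(x) = h(2), so we compute h⁻¹(−2): −2 lies in (−∞, 6], so solve −8x + 22 = −2: x = (−2 − 22)/(−8) = 3.

3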